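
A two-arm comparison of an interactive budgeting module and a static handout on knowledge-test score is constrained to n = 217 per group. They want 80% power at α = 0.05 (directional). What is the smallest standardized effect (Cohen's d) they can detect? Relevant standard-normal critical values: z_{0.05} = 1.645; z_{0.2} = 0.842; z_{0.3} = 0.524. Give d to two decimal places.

For two independent groups of n = 217 each: d_min = (z_{α} + z_β)·√(2/n).
z-sum = 1.645 + 0.842 = 2.487.
d_min = 2.487 × √(2/217) = 2.487 × 0.0960 = 0.239.

d_min ≈ 0.24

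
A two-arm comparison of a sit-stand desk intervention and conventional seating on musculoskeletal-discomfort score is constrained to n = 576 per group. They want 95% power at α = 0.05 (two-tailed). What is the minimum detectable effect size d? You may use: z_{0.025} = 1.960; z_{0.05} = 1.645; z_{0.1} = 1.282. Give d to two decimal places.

For two independent groups of n = 576 each: d_min = (z_{α/2} + z_β)·√(2/n).
z-sum = 1.960 + 1.645 = 3.605.
d_min = 3.605 × √(2/576) = 3.605 × 0.0589 = 0.212.

d_min ≈ 0.21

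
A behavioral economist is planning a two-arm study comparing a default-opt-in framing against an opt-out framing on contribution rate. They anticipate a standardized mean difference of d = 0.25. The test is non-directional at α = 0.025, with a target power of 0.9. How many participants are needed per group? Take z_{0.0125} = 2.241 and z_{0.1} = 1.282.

For two independent groups with equal n: n = 2·((z_{α/2} + z_β) / d)².
z_{α/2} + z_β = 2.241 + 1.282 = 3.523.
n = 2 × (3.523 / 0.25)² = 2 × 14.092² = 2 × 198.58 = 397.2.
Round up to the next whole participant.

n = 398 per group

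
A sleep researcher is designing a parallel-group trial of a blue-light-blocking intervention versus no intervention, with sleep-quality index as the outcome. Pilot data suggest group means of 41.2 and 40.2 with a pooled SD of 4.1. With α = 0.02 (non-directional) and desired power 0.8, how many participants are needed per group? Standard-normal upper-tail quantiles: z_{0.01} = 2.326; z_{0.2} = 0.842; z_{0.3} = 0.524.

n = 338 per group

Cohen's d = |M₁ − M₂| / SD_pooled = |41.2 − 40.2| / 4.1 = 1.0 / 4.1 = 0.244.
For two independent groups with equal n: n = 2·((z_{α/2} + z_β) / d)².
z_{α/2} + z_β = 2.326 + 0.842 = 3.168.
n = 2 × (3.168 / 0.244)² = 2 × 12.984² = 2 × 168.57 = 337.1.
Round up to the next whole participant.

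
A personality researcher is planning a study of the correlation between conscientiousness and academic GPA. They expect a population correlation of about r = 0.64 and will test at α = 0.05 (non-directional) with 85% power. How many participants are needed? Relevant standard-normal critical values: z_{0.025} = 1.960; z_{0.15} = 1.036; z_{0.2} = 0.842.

n = 19

Fisher's z: C = ½·ln((1+r)/(1−r)) = ½·ln(4.5556) = 0.7582.
n = ((z_{α/2} + z_β)/C)² + 3.
(1.960 + 1.036) / 0.7582 = 2.996 / 0.7582 = 3.951.
n = 3.951² + 3 = 15.61 + 3 = 18.6.
Round up.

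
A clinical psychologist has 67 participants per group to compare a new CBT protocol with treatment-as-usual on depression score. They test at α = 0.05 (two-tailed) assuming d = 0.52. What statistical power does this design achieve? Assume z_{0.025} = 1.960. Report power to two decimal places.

For two equal groups, power = Φ(d·√(n/2) − z_{α/2}).
d·√(n/2) = 0.52 × √(67/2) = 0.52 × 5.788 = 3.010.
z_β = 3.010 − 1.960 = 1.050.
Power = Φ(1.050) = 0.853.

power ≈ 0.85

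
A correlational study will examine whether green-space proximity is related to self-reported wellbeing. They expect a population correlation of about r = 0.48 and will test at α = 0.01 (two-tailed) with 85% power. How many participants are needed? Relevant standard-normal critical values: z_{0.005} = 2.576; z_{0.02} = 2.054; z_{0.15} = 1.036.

Fisher's z: C = ½·ln((1+r)/(1−r)) = ½·ln(2.8462) = 0.5230.
n = ((z_{α/2} + z_β)/C)² + 3.
(2.576 + 1.036) / 0.5230 = 3.612 / 0.5230 = 6.906.
n = 6.906² + 3 = 47.70 + 3 = 50.7.
Round up.

n = 51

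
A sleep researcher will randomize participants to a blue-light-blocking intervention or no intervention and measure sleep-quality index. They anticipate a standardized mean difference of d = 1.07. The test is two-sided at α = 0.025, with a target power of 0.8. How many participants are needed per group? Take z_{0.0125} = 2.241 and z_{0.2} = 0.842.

For two independent groups with equal n: n = 2·((z_{α/2} + z_β) / d)².
z_{α/2} + z_β = 2.241 + 0.842 = 3.083.
n = 2 × (3.083 / 1.07)² = 2 × 2.881² = 2 × 8.30 = 16.6.
Round up to the next whole participant.

n = 17 per group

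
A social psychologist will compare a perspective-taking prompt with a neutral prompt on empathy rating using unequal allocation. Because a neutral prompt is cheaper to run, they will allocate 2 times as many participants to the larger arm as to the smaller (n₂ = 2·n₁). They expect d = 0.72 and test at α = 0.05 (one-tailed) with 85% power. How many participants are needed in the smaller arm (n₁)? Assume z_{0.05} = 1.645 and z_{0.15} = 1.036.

n₁ = 21

With allocation ratio k = n₂/n₁ = 2, Var(x̄₁−x̄₂) = σ²(1/n₁ + 1/(k·n₁)) = σ²·(k+1)/(k·n₁).
So n₁ = (1 + 1/k)·((z_{α} + z_β)/d)² = 1.500 × (2.681/0.72)².
n₁ = 1.500 × 13.87 = 20.8.
Round up: n₁ = 21, giving n₂ = 2 × 21 = 42.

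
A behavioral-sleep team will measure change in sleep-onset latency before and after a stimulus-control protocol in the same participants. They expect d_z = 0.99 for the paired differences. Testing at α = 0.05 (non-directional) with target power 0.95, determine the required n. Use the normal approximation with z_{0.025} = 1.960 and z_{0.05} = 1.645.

For a paired (one-sample on differences) test: n = ((z_{α/2} + z_β) / d)².
z_{α/2} + z_β = 1.960 + 1.645 = 3.605.
n = (3.605 / 0.99)² = 3.641² = 13.26.
Round up.

n = 14 pairs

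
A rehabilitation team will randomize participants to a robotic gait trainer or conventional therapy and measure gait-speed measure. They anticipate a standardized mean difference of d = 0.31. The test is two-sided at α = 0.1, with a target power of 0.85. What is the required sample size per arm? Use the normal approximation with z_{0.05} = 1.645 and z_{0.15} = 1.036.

n = 150 per group

For two independent groups with equal n: n = 2·((z_{α/2} + z_β) / d)².
z_{α/2} + z_β = 1.645 + 1.036 = 2.681.
n = 2 × (2.681 / 0.31)² = 2 × 8.648² = 2 × 74.79 = 149.6.
Round up to the next whole participant.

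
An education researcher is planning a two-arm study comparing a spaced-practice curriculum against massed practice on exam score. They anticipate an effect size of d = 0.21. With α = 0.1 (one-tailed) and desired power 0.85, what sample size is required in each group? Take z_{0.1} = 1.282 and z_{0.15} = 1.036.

n = 244 per group

For two independent groups with equal n: n = 2·((z_{α} + z_β) / d)².
z_{α} + z_β = 1.282 + 1.036 = 2.318.
n = 2 × (2.318 / 0.21)² = 2 × 11.038² = 2 × 121.84 = 243.7.
Round up to the next whole participant.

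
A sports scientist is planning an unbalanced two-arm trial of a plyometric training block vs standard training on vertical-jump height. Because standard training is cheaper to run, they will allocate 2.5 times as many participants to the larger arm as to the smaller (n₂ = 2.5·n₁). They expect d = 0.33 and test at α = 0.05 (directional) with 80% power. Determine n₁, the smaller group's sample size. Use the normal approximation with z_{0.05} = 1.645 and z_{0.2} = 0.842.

With allocation ratio k = n₂/n₁ = 2.5, Var(x̄₁−x̄₂) = σ²(1/n₁ + 1/(k·n₁)) = σ²·(k+1)/(k·n₁).
So n₁ = (1 + 1/k)·((z_{α} + z_β)/d)² = 1.400 × (2.487/0.33)².
n₁ = 1.400 × 56.80 = 79.5.
Round up: n₁ = 80, giving n₂ = 2.5 × 80 = 200.

n₁ = 80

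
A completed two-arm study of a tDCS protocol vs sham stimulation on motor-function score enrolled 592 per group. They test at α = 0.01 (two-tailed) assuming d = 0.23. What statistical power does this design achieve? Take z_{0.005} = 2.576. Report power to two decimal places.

power ≈ 0.92

For two equal groups, power = Φ(d·√(n/2) − z_{α/2}).
d·√(n/2) = 0.23 × √(592/2) = 0.23 × 17.205 = 3.957.
z_β = 3.957 − 2.576 = 1.381.
Power = Φ(1.381) = 0.916.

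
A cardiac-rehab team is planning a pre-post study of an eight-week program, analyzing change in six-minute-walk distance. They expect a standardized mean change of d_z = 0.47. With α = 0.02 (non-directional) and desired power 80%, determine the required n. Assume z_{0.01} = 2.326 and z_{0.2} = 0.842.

n = 46 pairs

For a paired (one-sample on differences) test: n = ((z_{α/2} + z_β) / d)².
z_{α/2} + z_β = 2.326 + 0.842 = 3.168.
n = (3.168 / 0.47)² = 6.740² = 45.43.
Round up.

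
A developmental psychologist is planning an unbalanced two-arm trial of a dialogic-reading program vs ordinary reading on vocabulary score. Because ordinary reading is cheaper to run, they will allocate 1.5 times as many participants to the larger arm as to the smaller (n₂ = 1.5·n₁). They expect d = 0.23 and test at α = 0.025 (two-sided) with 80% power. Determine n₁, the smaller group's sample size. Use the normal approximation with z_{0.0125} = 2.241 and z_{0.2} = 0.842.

With allocation ratio k = n₂/n₁ = 1.5, Var(x̄₁−x̄₂) = σ²(1/n₁ + 1/(k·n₁)) = σ²·(k+1)/(k·n₁).
So n₁ = (1 + 1/k)·((z_{α/2} + z_β)/d)² = 1.667 × (3.083/0.23)².
n₁ = 1.667 × 179.68 = 299.5.
Round up: n₁ = 300, giving n₂ = 1.5 × 300 = 450.

n₁ = 300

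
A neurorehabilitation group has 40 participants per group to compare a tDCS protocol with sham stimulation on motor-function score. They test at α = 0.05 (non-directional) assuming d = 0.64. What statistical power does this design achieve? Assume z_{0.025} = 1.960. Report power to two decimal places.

power ≈ 0.82

For two equal groups, power = Φ(d·√(n/2) − z_{α/2}).
d·√(n/2) = 0.64 × √(40/2) = 0.64 × 4.472 = 2.862.
z_β = 2.862 − 1.960 = 0.902.
Power = Φ(0.902) = 0.817.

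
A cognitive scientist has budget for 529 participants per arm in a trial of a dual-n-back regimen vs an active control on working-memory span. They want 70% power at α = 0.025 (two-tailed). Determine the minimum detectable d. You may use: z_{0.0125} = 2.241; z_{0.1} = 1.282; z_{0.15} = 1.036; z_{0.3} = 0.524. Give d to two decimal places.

d_min ≈ 0.17

For two independent groups of n = 529 each: d_min = (z_{α/2} + z_β)·√(2/n).
z-sum = 2.241 + 0.524 = 2.765.
d_min = 2.765 × √(2/529) = 2.765 × 0.0615 = 0.170.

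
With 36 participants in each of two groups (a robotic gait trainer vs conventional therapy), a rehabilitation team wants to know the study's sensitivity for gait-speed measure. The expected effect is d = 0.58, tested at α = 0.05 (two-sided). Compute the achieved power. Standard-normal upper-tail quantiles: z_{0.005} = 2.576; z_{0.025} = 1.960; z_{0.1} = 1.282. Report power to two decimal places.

power ≈ 0.69

For two equal groups, power = Φ(d·√(n/2) − z_{α/2}).
d·√(n/2) = 0.58 × √(36/2) = 0.58 × 4.243 = 2.461.
z_β = 2.461 − 1.960 = 0.501.
Power = Φ(0.501) = 0.692.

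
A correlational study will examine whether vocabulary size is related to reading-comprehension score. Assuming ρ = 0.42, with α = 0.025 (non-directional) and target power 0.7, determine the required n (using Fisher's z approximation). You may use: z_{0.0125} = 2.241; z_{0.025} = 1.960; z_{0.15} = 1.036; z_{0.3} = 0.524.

n = 42

Fisher's z: C = ½·ln((1+r)/(1−r)) = ½·ln(2.4483) = 0.4477.
n = ((z_{α/2} + z_β)/C)² + 3.
(2.241 + 0.524) / 0.4477 = 2.765 / 0.4477 = 6.176.
n = 6.176² + 3 = 38.14 + 3 = 41.1.
Round up.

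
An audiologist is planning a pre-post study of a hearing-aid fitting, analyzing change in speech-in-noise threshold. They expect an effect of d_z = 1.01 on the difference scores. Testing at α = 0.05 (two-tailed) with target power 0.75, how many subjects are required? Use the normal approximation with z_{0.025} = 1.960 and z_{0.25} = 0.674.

For a paired (one-sample on differences) test: n = ((z_{α/2} + z_β) / d)².
z_{α/2} + z_β = 1.960 + 0.674 = 2.634.
n = (2.634 / 1.01)² = 2.608² = 6.80.
Round up.

n = 7 pairs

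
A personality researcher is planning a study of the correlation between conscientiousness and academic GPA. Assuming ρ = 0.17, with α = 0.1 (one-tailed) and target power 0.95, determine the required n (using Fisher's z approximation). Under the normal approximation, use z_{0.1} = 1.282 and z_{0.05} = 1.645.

Fisher's z: C = ½·ln((1+r)/(1−r)) = ½·ln(1.4096) = 0.1717.
n = ((z_{α} + z_β)/C)² + 3.
(1.282 + 1.645) / 0.1717 = 2.927 / 0.1717 = 17.047.
n = 17.047² + 3 = 290.61 + 3 = 293.6.
Round up.

n = 294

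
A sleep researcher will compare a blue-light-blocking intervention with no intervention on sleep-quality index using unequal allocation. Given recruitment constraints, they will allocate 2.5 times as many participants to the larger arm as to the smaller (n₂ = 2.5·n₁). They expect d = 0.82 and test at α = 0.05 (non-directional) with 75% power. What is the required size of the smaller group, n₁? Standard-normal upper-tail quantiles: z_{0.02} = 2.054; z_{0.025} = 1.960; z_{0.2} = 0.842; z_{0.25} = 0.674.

With allocation ratio k = n₂/n₁ = 2.5, Var(x̄₁−x̄₂) = σ²(1/n₁ + 1/(k·n₁)) = σ²·(k+1)/(k·n₁).
So n₁ = (1 + 1/k)·((z_{α/2} + z_β)/d)² = 1.400 × (2.634/0.82)².
n₁ = 1.400 × 10.32 = 14.4.
Round up: n₁ = 15, giving n₂ = ⌈2.5 × 15⌉ = ⌈37.5⌉ = 38.

n₁ = 15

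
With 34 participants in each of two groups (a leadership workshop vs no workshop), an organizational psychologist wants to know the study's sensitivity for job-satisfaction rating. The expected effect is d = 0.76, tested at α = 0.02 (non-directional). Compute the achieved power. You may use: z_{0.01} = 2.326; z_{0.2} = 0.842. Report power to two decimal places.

For two equal groups, power = Φ(d·√(n/2) − z_{α/2}).
d·√(n/2) = 0.76 × √(34/2) = 0.76 × 4.123 = 3.134.
z_β = 3.134 − 2.326 = 0.808.
Power = Φ(0.808) = 0.790.

power ≈ 0.79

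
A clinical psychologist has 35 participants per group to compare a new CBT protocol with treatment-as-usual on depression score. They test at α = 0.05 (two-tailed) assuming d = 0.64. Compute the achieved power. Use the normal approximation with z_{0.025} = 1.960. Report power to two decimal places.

For two equal groups, power = Φ(d·√(n/2) − z_{α/2}).
d·√(n/2) = 0.64 × √(35/2) = 0.64 × 4.183 = 2.677.
z_β = 2.677 − 1.960 = 0.717.
Power = Φ(0.717) = 0.763.

power ≈ 0.76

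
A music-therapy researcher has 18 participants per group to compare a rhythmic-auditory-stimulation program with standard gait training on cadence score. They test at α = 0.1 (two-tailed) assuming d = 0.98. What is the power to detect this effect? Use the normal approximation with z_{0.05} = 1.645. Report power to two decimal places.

power ≈ 0.90

For two equal groups, power = Φ(d·√(n/2) − z_{α/2}).
d·√(n/2) = 0.98 × √(18/2) = 0.98 × 3.000 = 2.940.
z_β = 2.940 − 1.645 = 1.295.
Power = Φ(1.295) = 0.902.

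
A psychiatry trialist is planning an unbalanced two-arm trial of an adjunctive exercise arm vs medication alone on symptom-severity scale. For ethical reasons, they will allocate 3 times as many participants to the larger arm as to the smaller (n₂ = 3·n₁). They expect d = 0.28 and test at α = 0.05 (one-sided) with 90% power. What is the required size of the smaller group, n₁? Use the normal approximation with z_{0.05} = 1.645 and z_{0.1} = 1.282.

With allocation ratio k = n₂/n₁ = 3, Var(x̄₁−x̄₂) = σ²(1/n₁ + 1/(k·n₁)) = σ²·(k+1)/(k·n₁).
So n₁ = (1 + 1/k)·((z_{α} + z_β)/d)² = 1.333 × (2.927/0.28)².
n₁ = 1.333 × 109.28 = 145.7.
Round up: n₁ = 146, giving n₂ = 3 × 146 = 438.

n₁ = 146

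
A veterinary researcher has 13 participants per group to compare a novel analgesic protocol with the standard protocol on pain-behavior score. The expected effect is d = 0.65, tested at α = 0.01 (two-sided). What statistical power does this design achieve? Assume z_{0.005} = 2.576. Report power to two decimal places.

For two equal groups, power = Φ(d·√(n/2) − z_{α/2}).
d·√(n/2) = 0.65 × √(13/2) = 0.65 × 2.550 = 1.657.
z_β = 1.657 − 2.576 = -0.919.
Power = Φ(-0.919) = 0.179.

power ≈ 0.18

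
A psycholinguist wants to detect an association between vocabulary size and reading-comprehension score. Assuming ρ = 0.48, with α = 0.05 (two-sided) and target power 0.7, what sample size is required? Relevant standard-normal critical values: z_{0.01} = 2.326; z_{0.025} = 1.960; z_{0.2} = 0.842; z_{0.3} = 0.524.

Fisher's z: C = ½·ln((1+r)/(1−r)) = ½·ln(2.8462) = 0.5230.
n = ((z_{α/2} + z_β)/C)² + 3.
(1.960 + 0.524) / 0.5230 = 2.484 / 0.5230 = 4.750.
n = 4.750² + 3 = 22.56 + 3 = 25.6.
Round up.

n = 26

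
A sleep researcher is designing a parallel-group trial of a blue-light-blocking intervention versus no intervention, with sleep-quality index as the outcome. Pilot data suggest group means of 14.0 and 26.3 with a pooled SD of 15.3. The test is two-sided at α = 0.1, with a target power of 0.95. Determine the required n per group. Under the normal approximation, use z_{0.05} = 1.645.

n = 34 per group

Cohen's d = |M₁ − M₂| / SD_pooled = |14.0 − 26.3| / 15.3 = 12.3 / 15.3 = 0.804.
For two independent groups with equal n: n = 2·((z_{α/2} + z_β) / d)².
z_{α/2} + z_β = 1.645 + 1.645 = 3.290.
n = 2 × (3.290 / 0.804)² = 2 × 4.092² = 2 × 16.74 = 33.5.
Round up to the next whole participant.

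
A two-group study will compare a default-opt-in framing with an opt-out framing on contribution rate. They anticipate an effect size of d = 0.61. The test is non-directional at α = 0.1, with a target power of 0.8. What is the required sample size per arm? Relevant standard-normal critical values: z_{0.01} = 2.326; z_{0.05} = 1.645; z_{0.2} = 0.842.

n = 34 per group

For two independent groups with equal n: n = 2·((z_{α/2} + z_β) / d)².
z_{α/2} + z_β = 1.645 + 0.842 = 2.487.
n = 2 × (2.487 / 0.61)² = 2 × 4.077² = 2 × 16.62 = 33.2.
Round up to the next whole participant.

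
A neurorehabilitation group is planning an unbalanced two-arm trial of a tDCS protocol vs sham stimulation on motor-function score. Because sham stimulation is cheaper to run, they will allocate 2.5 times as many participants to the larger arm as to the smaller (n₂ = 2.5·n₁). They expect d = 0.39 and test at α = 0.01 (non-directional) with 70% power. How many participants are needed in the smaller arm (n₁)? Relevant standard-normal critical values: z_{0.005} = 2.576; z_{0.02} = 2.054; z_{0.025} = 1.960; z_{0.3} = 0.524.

With allocation ratio k = n₂/n₁ = 2.5, Var(x̄₁−x̄₂) = σ²(1/n₁ + 1/(k·n₁)) = σ²·(k+1)/(k·n₁).
So n₁ = (1 + 1/k)·((z_{α/2} + z_β)/d)² = 1.400 × (3.100/0.39)².
n₁ = 1.400 × 63.18 = 88.5.
Round up: n₁ = 89, giving n₂ = ⌈2.5 × 89⌉ = ⌈222.5⌉ = 223.

n₁ = 89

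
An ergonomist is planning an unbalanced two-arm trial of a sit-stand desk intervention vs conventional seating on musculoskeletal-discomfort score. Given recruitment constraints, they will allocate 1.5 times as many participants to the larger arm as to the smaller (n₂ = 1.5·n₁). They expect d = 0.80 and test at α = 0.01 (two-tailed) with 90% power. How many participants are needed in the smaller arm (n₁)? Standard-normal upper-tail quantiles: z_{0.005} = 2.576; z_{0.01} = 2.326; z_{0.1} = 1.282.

n₁ = 39

With allocation ratio k = n₂/n₁ = 1.5, Var(x̄₁−x̄₂) = σ²(1/n₁ + 1/(k·n₁)) = σ²·(k+1)/(k·n₁).
So n₁ = (1 + 1/k)·((z_{α/2} + z_β)/d)² = 1.667 × (3.858/0.80)².
n₁ = 1.667 × 23.26 = 38.8.
Round up: n₁ = 39, giving n₂ = ⌈1.5 × 39⌉ = ⌈58.5⌉ = 59.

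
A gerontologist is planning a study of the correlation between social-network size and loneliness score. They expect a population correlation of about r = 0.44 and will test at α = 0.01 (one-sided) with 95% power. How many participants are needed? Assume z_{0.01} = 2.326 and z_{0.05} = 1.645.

n = 74

Fisher's z: C = ½·ln((1+r)/(1−r)) = ½·ln(2.5714) = 0.4722.
n = ((z_{α} + z_β)/C)² + 3.
(2.326 + 1.645) / 0.4722 = 3.971 / 0.4722 = 8.410.
n = 8.410² + 3 = 70.72 + 3 = 73.7.
Round up.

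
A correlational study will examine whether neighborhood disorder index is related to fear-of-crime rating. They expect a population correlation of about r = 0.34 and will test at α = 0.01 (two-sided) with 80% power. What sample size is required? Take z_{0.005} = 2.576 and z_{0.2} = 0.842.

n = 97

Fisher's z: C = ½·ln((1+r)/(1−r)) = ½·ln(2.0303) = 0.3541.
n = ((z_{α/2} + z_β)/C)² + 3.
(2.576 + 0.842) / 0.3541 = 3.418 / 0.3541 = 9.653.
n = 9.653² + 3 = 93.17 + 3 = 96.2.
Round up.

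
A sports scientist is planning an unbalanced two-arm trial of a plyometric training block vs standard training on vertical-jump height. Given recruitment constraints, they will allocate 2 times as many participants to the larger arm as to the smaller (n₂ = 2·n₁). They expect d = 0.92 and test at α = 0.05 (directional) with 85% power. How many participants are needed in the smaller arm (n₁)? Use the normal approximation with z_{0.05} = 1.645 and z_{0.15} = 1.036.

n₁ = 13

With allocation ratio k = n₂/n₁ = 2, Var(x̄₁−x̄₂) = σ²(1/n₁ + 1/(k·n₁)) = σ²·(k+1)/(k·n₁).
So n₁ = (1 + 1/k)·((z_{α} + z_β)/d)² = 1.500 × (2.681/0.92)².
n₁ = 1.500 × 8.49 = 12.7.
Round up: n₁ = 13, giving n₂ = 2 × 13 = 26.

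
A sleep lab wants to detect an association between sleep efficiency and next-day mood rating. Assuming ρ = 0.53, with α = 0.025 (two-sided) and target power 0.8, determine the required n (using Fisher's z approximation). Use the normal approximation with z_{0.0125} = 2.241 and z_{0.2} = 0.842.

Fisher's z: C = ½·ln((1+r)/(1−r)) = ½·ln(3.2553) = 0.5901.
n = ((z_{α/2} + z_β)/C)² + 3.
(2.241 + 0.842) / 0.5901 = 3.083 / 0.5901 = 5.225.
n = 5.225² + 3 = 27.30 + 3 = 30.3.
Round up.

n = 31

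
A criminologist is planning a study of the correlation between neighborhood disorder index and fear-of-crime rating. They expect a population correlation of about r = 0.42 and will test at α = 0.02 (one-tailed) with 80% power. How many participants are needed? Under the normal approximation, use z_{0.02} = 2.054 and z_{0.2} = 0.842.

Fisher's z: C = ½·ln((1+r)/(1−r)) = ½·ln(2.4483) = 0.4477.
n = ((z_{α} + z_β)/C)² + 3.
(2.054 + 0.842) / 0.4477 = 2.896 / 0.4477 = 6.469.
n = 6.469² + 3 = 41.84 + 3 = 44.8.
Round up.

n = 45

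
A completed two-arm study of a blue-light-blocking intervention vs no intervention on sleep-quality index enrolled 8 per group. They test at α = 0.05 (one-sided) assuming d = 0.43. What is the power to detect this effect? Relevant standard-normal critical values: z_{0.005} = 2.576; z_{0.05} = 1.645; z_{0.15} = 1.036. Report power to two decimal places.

power ≈ 0.22

For two equal groups, power = Φ(d·√(n/2) − z_{α}).
d·√(n/2) = 0.43 × √(8/2) = 0.43 × 2.000 = 0.860.
z_β = 0.860 − 1.645 = -0.785.
Power = Φ(-0.785) = 0.216.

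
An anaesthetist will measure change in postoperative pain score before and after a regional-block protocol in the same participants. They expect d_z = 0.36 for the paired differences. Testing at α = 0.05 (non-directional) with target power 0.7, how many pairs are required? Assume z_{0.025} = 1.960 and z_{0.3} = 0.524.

For a paired (one-sample on differences) test: n = ((z_{α/2} + z_β) / d)².
z_{α/2} + z_β = 1.960 + 0.524 = 2.484.
n = (2.484 / 0.36)² = 6.900² = 47.61.
Round up.

n = 48 pairs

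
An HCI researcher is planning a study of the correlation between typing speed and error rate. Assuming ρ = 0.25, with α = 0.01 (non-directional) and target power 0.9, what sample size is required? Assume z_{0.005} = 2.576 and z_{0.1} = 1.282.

Fisher's z: C = ½·ln((1+r)/(1−r)) = ½·ln(1.6667) = 0.2554.
n = ((z_{α/2} + z_β)/C)² + 3.
(2.576 + 1.282) / 0.2554 = 3.858 / 0.2554 = 15.106.
n = 15.106² + 3 = 228.18 + 3 = 231.2.
Round up.

n = 232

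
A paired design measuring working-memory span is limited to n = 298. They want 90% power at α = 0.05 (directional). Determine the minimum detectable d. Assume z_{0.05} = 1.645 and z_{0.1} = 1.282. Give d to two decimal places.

d_min ≈ 0.17

For a single sample (or paired design) of n = 298: d_min = (z_{α} + z_β)/√n.
z-sum = 1.645 + 1.282 = 2.927.
d_min = 2.927 / √298 = 2.927 / 17.263 = 0.170.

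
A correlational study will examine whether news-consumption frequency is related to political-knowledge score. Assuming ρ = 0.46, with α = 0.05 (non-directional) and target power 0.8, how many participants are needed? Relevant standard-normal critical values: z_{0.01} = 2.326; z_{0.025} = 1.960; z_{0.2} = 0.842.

n = 35

Fisher's z: C = ½·ln((1+r)/(1−r)) = ½·ln(2.7037) = 0.4973.
n = ((z_{α/2} + z_β)/C)² + 3.
(1.960 + 0.842) / 0.4973 = 2.802 / 0.4973 = 5.634.
n = 5.634² + 3 = 31.75 + 3 = 34.7.
Round up.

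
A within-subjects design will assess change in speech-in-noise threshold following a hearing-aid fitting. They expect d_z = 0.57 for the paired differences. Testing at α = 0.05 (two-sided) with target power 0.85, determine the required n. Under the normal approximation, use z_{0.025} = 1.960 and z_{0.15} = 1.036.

For a paired (one-sample on differences) test: n = ((z_{α/2} + z_β) / d)².
z_{α/2} + z_β = 1.960 + 1.036 = 2.996.
n = (2.996 / 0.57)² = 5.256² = 27.63.
Round up.

n = 28 pairs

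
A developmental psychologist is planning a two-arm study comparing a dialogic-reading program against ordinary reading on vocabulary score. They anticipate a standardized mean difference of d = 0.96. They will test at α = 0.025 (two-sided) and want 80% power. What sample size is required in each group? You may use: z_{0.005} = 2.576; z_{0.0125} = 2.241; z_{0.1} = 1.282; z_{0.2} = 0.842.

n = 21 per group

For two independent groups with equal n: n = 2·((z_{α/2} + z_β) / d)².
z_{α/2} + z_β = 2.241 + 0.842 = 3.083.
n = 2 × (3.083 / 0.96)² = 2 × 3.211² = 2 × 10.31 = 20.6.
Round up to the next whole participant.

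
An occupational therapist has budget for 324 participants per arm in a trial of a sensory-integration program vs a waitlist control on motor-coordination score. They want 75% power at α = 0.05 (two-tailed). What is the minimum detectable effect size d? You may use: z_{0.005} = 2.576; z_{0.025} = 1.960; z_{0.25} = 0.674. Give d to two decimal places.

For two independent groups of n = 324 each: d_min = (z_{α/2} + z_β)·√(2/n).
z-sum = 1.960 + 0.674 = 2.634.
d_min = 2.634 × √(2/324) = 2.634 × 0.0786 = 0.207.

d_min ≈ 0.21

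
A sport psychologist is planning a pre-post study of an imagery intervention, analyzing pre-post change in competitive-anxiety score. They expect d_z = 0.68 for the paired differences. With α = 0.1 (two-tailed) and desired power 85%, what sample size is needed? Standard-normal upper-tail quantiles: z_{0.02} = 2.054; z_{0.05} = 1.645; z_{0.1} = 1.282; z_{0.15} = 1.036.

n = 16 pairs

For a paired (one-sample on differences) test: n = ((z_{α/2} + z_β) / d)².
z_{α/2} + z_β = 1.645 + 1.036 = 2.681.
n = (2.681 / 0.68)² = 3.943² = 15.54.
Round up.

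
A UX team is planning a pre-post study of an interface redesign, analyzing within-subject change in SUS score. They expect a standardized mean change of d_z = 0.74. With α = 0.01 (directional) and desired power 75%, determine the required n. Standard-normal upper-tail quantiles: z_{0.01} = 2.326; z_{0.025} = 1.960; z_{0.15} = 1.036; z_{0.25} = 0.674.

n = 17 pairs

For a paired (one-sample on differences) test: n = ((z_{α} + z_β) / d)².
z_{α} + z_β = 2.326 + 0.674 = 3.000.
n = (3.000 / 0.74)² = 4.054² = 16.44.
Round up.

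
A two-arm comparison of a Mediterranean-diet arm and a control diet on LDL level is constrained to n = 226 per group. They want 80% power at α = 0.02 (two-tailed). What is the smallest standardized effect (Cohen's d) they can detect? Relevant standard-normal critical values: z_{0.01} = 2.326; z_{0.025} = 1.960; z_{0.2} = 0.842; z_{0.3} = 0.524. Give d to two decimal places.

d_min ≈ 0.30

For two independent groups of n = 226 each: d_min = (z_{α/2} + z_β)·√(2/n).
z-sum = 2.326 + 0.842 = 3.168.
d_min = 3.168 × √(2/226) = 3.168 × 0.0941 = 0.298.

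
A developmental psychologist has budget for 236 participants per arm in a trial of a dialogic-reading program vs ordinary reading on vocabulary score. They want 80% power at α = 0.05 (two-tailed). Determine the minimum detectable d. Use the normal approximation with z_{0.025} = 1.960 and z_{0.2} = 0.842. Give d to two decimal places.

For two independent groups of n = 236 each: d_min = (z_{α/2} + z_β)·√(2/n).
z-sum = 1.960 + 0.842 = 2.802.
d_min = 2.802 × √(2/236) = 2.802 × 0.0921 = 0.258.

d_min ≈ 0.26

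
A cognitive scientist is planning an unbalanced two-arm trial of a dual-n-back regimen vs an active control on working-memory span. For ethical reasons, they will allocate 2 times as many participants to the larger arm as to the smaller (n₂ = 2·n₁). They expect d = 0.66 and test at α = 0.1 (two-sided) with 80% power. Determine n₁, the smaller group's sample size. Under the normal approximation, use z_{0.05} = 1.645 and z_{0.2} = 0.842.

n₁ = 22

With allocation ratio k = n₂/n₁ = 2, Var(x̄₁−x̄₂) = σ²(1/n₁ + 1/(k·n₁)) = σ²·(k+1)/(k·n₁).
So n₁ = (1 + 1/k)·((z_{α/2} + z_β)/d)² = 1.500 × (2.487/0.66)².
n₁ = 1.500 × 14.20 = 21.3.
Round up: n₁ = 22, giving n₂ = 2 × 22 = 44.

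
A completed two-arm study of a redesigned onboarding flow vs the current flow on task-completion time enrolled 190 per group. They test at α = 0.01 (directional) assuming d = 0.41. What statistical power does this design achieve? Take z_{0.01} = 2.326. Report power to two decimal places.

For two equal groups, power = Φ(d·√(n/2) − z_{α}).
d·√(n/2) = 0.41 × √(190/2) = 0.41 × 9.747 = 3.996.
z_β = 3.996 − 2.326 = 1.670.
Power = Φ(1.670) = 0.953.

power ≈ 0.95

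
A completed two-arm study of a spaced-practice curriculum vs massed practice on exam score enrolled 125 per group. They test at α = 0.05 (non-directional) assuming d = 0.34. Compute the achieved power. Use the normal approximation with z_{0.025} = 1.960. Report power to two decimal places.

power ≈ 0.77

For two equal groups, power = Φ(d·√(n/2) − z_{α/2}).
d·√(n/2) = 0.34 × √(125/2) = 0.34 × 7.906 = 2.688.
z_β = 2.688 − 1.960 = 0.728.
Power = Φ(0.728) = 0.767.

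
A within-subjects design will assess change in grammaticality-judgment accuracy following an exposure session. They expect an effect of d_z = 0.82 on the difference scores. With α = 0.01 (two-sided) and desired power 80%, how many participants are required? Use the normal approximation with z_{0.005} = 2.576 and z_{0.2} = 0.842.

n = 18 pairs

For a paired (one-sample on differences) test: n = ((z_{α/2} + z_β) / d)².
z_{α/2} + z_β = 2.576 + 0.842 = 3.418.
n = (3.418 / 0.82)² = 4.168² = 17.37.
Round up.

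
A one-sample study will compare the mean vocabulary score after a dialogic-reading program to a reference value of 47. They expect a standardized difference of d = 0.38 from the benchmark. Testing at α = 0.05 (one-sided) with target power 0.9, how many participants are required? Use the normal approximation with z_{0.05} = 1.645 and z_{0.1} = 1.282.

n = 60

For a one-sample test: n = ((z_{α} + z_β) / d)².
z_{α} + z_β = 1.645 + 1.282 = 2.927.
n = (2.927 / 0.38)² = 7.703² = 59.33.
Round up.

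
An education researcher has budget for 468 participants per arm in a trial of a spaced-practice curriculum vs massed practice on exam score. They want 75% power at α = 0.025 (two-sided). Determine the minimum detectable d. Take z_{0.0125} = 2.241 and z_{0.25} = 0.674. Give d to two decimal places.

For two independent groups of n = 468 each: d_min = (z_{α/2} + z_β)·√(2/n).
z-sum = 2.241 + 0.674 = 2.915.
d_min = 2.915 × √(2/468) = 2.915 × 0.0654 = 0.191.

d_min ≈ 0.19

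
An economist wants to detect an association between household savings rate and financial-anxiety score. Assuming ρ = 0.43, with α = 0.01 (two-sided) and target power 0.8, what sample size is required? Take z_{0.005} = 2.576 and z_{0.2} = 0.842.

Fisher's z: C = ½·ln((1+r)/(1−r)) = ½·ln(2.5088) = 0.4599.
n = ((z_{α/2} + z_β)/C)² + 3.
(2.576 + 0.842) / 0.4599 = 3.418 / 0.4599 = 7.432.
n = 7.432² + 3 = 55.24 + 3 = 58.2.
Round up.

n = 59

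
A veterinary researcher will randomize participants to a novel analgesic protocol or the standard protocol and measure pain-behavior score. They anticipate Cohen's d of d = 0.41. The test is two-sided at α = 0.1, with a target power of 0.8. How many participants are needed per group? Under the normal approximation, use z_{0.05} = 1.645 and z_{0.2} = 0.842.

For two independent groups with equal n: n = 2·((z_{α/2} + z_β) / d)².
z_{α/2} + z_β = 1.645 + 0.842 = 2.487.
n = 2 × (2.487 / 0.41)² = 2 × 6.066² = 2 × 36.79 = 73.6.
Round up to the next whole participant.

n = 74 per group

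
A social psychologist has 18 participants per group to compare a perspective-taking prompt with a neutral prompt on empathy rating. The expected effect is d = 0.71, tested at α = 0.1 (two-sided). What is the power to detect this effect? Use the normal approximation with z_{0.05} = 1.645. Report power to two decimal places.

For two equal groups, power = Φ(d·√(n/2) − z_{α/2}).
d·√(n/2) = 0.71 × √(18/2) = 0.71 × 3.000 = 2.130.
z_β = 2.130 − 1.645 = 0.485.
Power = Φ(0.485) = 0.686.

power ≈ 0.69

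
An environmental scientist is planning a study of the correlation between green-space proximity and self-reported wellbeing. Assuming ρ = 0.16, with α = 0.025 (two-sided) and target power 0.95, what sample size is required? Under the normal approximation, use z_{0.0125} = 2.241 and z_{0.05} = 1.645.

Fisher's z: C = ½·ln((1+r)/(1−r)) = ½·ln(1.3810) = 0.1614.
n = ((z_{α/2} + z_β)/C)² + 3.
(2.241 + 1.645) / 0.1614 = 3.886 / 0.1614 = 24.077.
n = 24.077² + 3 = 579.69 + 3 = 582.7.
Round up.

n = 583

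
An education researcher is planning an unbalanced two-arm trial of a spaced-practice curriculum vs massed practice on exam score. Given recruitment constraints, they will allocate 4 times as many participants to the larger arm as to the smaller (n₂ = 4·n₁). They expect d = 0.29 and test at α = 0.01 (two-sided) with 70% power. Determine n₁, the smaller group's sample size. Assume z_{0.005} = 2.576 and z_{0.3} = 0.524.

n₁ = 143

With allocation ratio k = n₂/n₁ = 4, Var(x̄₁−x̄₂) = σ²(1/n₁ + 1/(k·n₁)) = σ²·(k+1)/(k·n₁).
So n₁ = (1 + 1/k)·((z_{α/2} + z_β)/d)² = 1.250 × (3.100/0.29)².
n₁ = 1.250 × 114.27 = 142.8.
Round up: n₁ = 143, giving n₂ = 4 × 143 = 572.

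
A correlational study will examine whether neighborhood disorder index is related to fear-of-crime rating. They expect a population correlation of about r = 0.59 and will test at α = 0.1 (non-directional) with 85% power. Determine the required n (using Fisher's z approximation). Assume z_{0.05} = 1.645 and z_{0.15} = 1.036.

n = 19

Fisher's z: C = ½·ln((1+r)/(1−r)) = ½·ln(3.8780) = 0.6777.
n = ((z_{α/2} + z_β)/C)² + 3.
(1.645 + 1.036) / 0.6777 = 2.681 / 0.6777 = 3.956.
n = 3.956² + 3 = 15.65 + 3 = 18.7.
Round up.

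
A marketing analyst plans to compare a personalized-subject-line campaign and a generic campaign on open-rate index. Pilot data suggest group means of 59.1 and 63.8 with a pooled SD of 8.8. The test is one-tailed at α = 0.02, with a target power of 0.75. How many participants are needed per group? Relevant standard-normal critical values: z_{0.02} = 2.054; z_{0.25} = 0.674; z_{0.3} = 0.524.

Cohen's d = |M₁ − M₂| / SD_pooled = |59.1 − 63.8| / 8.8 = 4.7 / 8.8 = 0.534.
For two independent groups with equal n: n = 2·((z_{α} + z_β) / d)².
z_{α} + z_β = 2.054 + 0.674 = 2.728.
n = 2 × (2.728 / 0.534)² = 2 × 5.109² = 2 × 26.10 = 52.2.
Round up to the next whole participant.

n = 53 per group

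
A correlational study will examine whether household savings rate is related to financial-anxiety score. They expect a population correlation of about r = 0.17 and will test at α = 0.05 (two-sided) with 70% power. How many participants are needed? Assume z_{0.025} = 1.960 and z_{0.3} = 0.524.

n = 213

Fisher's z: C = ½·ln((1+r)/(1−r)) = ½·ln(1.4096) = 0.1717.
n = ((z_{α/2} + z_β)/C)² + 3.
(1.960 + 0.524) / 0.1717 = 2.484 / 0.1717 = 14.467.
n = 14.467² + 3 = 209.30 + 3 = 212.3.
Round up.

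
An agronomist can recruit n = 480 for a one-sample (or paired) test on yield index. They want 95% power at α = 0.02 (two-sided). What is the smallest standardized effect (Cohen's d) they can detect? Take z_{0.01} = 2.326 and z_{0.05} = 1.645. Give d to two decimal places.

For a single sample (or paired design) of n = 480: d_min = (z_{α/2} + z_β)/√n.
z-sum = 2.326 + 1.645 = 3.971.
d_min = 3.971 / √480 = 3.971 / 21.909 = 0.181.

d_min ≈ 0.18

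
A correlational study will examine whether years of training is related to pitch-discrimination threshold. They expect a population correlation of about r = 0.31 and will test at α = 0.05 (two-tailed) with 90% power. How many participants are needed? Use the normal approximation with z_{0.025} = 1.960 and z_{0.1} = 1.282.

Fisher's z: C = ½·ln((1+r)/(1−r)) = ½·ln(1.8986) = 0.3205.
n = ((z_{α/2} + z_β)/C)² + 3.
(1.960 + 1.282) / 0.3205 = 3.242 / 0.3205 = 10.115.
n = 10.115² + 3 = 102.32 + 3 = 105.3.
Round up.

n = 106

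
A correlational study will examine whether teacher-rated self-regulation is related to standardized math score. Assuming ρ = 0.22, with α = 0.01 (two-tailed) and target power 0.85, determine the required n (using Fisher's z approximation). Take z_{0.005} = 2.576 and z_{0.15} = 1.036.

Fisher's z: C = ½·ln((1+r)/(1−r)) = ½·ln(1.5641) = 0.2237.
n = ((z_{α/2} + z_β)/C)² + 3.
(2.576 + 1.036) / 0.2237 = 3.612 / 0.2237 = 16.147.
n = 16.147² + 3 = 260.71 + 3 = 263.7.
Round up.

n = 264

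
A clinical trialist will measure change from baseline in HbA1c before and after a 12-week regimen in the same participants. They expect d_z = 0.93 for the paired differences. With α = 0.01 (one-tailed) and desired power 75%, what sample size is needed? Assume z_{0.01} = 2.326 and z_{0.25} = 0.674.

For a paired (one-sample on differences) test: n = ((z_{α} + z_β) / d)².
z_{α} + z_β = 2.326 + 0.674 = 3.000.
n = (3.000 / 0.93)² = 3.226² = 10.41.
Round up.

n = 11 pairs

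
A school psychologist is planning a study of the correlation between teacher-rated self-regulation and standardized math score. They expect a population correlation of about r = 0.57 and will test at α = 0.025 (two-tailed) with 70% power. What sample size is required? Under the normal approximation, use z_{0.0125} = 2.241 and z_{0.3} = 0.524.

n = 22

Fisher's z: C = ½·ln((1+r)/(1−r)) = ½·ln(3.6512) = 0.6475.
n = ((z_{α/2} + z_β)/C)² + 3.
(2.241 + 0.524) / 0.6475 = 2.765 / 0.6475 = 4.270.
n = 4.270² + 3 = 18.24 + 3 = 21.2.
Round up.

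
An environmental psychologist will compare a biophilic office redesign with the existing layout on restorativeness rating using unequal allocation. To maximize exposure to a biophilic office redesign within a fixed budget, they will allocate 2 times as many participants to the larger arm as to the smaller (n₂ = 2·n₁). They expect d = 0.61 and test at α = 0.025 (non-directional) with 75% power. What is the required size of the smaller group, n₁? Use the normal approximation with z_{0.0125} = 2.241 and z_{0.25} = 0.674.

With allocation ratio k = n₂/n₁ = 2, Var(x̄₁−x̄₂) = σ²(1/n₁ + 1/(k·n₁)) = σ²·(k+1)/(k·n₁).
So n₁ = (1 + 1/k)·((z_{α/2} + z_β)/d)² = 1.500 × (2.915/0.61)².
n₁ = 1.500 × 22.84 = 34.3.
Round up: n₁ = 35, giving n₂ = 2 × 35 = 70.

n₁ = 35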